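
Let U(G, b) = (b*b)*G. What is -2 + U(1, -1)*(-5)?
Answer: -7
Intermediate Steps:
U(G, b) = G*b² (U(G, b) = b²*G = G*b²)
-2 + U(1, -1)*(-5) = -2 + (1*(-1)²)*(-5) = -2 + (1*1)*(-5) = -2 + 1*(-5) = -2 - 5 = -7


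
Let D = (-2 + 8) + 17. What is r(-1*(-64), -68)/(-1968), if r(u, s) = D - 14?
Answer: -3/656 ≈ -0.0045732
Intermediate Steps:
D = 23 (D = 6 + 17 = 23)
r(u, s) = 9 (r(u, s) = 23 - 14 = 9)
r(-1*(-64), -68)/(-1968) = 9/(-1968) = 9*(-1/1968) = -3/656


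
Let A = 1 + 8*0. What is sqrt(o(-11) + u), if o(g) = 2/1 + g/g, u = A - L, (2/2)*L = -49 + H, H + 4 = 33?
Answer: 2*sqrt(6) ≈ 4.8990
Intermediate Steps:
H = 29 (H = -4 + 33 = 29)
L = -20 (L = -49 + 29 = -20)
A = 1 (A = 1 + 0 = 1)
u = 21 (u = 1 - 1*(-20) = 1 + 20 = 21)
o(g) = 3 (o(g) = 2*1 + 1 = 2 + 1 = 3)
sqrt(o(-11) + u) = sqrt(3 + 21) = sqrt(24) = 2*sqrt(6)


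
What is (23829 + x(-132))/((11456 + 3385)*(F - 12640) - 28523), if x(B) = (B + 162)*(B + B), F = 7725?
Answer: -15909/72972038 ≈ -0.00021801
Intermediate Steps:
x(B) = 2*B*(162 + B) (x(B) = (162 + B)*(2*B) = 2*B*(162 + B))
(23829 + x(-132))/((11456 + 3385)*(F - 12640) - 28523) = (23829 + 2*(-132)*(162 - 132))/((11456 + 3385)*(7725 - 12640) - 28523) = (23829 + 2*(-132)*30)/(14841*(-4915) - 28523) = (23829 - 7920)/(-72943515 - 28523) = 15909/(-72972038) = 15909*(-1/72972038) = -15909/72972038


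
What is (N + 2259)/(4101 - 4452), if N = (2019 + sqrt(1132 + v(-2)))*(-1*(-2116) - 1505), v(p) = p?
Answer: -411956/117 - 47*sqrt(1130)/27 ≈ -3579.5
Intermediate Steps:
N = 1233609 + 611*sqrt(1130) (N = (2019 + sqrt(1132 - 2))*(-1*(-2116) - 1505) = (2019 + sqrt(1130))*(2116 - 1505) = (2019 + sqrt(1130))*611 = 1233609 + 611*sqrt(1130) ≈ 1.2541e+6)
(N + 2259)/(4101 - 4452) = ((1233609 + 611*sqrt(1130)) + 2259)/(4101 - 4452) = (1235868 + 611*sqrt(1130))/(-351) = (1235868 + 611*sqrt(1130))*(-1/351) = -411956/117 - 47*sqrt(1130)/27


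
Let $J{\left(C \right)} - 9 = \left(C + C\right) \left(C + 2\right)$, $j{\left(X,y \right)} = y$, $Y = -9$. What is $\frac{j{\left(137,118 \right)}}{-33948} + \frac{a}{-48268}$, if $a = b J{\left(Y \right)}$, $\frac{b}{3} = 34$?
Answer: $- \frac{29572474}{102412629} \approx -0.28876$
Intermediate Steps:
$J{\left(C \right)} = 9 + 2 C \left(2 + C\right)$ ($J{\left(C \right)} = 9 + \left(C + C\right) \left(C + 2\right) = 9 + 2 C \left(2 + C\right)$)
$b = 102$ ($b = 3 \cdot 34 = 102$)
$a = 13770$ ($a = 102 \left(9 + 2 \left(-9\right)^{2} + 4 \left(-9\right)\right) = 102 \left(9 + 2 \cdot 81 - 36\right) = 102 \left(9 + 162 - 36\right) = 102 \cdot 135 = 13770$)
$\frac{j{\left(137,118 \right)}}{-33948} + \frac{a}{-48268} = \frac{118}{-33948} + \frac{13770}{-48268} = 118 \left(- \frac{1}{33948}\right) + 13770 \left(- \frac{1}{48268}\right) = - \frac{59}{16974} - \frac{6885}{24134} = - \frac{29572474}{102412629}$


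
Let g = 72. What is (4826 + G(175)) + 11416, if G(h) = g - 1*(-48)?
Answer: 16362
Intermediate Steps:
G(h) = 120 (G(h) = 72 - 1*(-48) = 72 + 48 = 120)
(4826 + G(175)) + 11416 = (4826 + 120) + 11416 = 4946 + 11416 = 16362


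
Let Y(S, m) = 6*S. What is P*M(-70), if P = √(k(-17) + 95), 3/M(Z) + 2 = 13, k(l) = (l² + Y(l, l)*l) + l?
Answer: 3*√2101/11 ≈ 12.501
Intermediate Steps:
k(l) = l + 7*l² (k(l) = (l² + (6*l)*l) + l = (l² + 6*l²) + l = 7*l² + l = l + 7*l²)
M(Z) = 3/11 (M(Z) = 3/(-2 + 13) = 3/11)
P = √2101 (P = √(-17*(1 + 7*(-17)) + 95) = √(-17*(1 - 119) + 95) = √(-17*(-118) + 95) = √(2006 + 95) = √2101 ≈ 45.837)
P*M(-70) = √2101*(3/11) = 3*√2101/11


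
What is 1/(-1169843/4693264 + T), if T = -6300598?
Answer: -4693264/29570370941715 ≈ -1.5872e-7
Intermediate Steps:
1/(-1169843/4693264 + T) = 1/(-1169843/4693264 - 6300598) = 1/(-29570370941715/4693264) = -4693264/29570370941715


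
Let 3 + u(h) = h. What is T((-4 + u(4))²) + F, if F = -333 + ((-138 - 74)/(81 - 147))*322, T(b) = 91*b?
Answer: 50170/33 ≈ 1520.3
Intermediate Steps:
u(h) = -3 + h
F = 23143/33 (F = -333 - 212/(-66)*322 = -333 - 212*(-1/66)*322 = -333 + (106/33)*322 = -333 + 34132/33 = 23143/33 ≈ 701.30)
T((-4 + u(4))²) + F = 91*(-4 + (-3 + 4))² + 23143/33 = 91*(-4 + 1)² + 23143/33 = 91*(-3)² + 23143/33 = 91*9 + 23143/33 = 819 + 23143/33 = 50170/33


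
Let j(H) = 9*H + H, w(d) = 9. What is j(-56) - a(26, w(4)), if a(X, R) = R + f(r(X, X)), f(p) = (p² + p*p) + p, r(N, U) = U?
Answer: -1947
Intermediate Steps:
f(p) = p + 2*p² (f(p) = (p² + p²) + p = 2*p² + p = p + 2*p²)
j(H) = 10*H
a(X, R) = R + X*(1 + 2*X)
j(-56) - a(26, w(4)) = 10*(-56) - (9 + 26*(1 + 2*26)) = -560 - (9 + 26*(1 + 52)) = -560 - (9 + 26*53) = -560 - (9 + 1378) = -560 - 1*1387 = -560 - 1387 = -1947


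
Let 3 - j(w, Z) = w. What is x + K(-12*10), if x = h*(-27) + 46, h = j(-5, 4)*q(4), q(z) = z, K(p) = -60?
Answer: -878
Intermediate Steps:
j(w, Z) = 3 - w
h = 32 (h = (3 - 1*(-5))*4 = (3 + 5)*4 = 8*4 = 32)
x = -818 (x = 32*(-27) + 46 = -864 + 46 = -818)
x + K(-12*10) = -818 - 60 = -878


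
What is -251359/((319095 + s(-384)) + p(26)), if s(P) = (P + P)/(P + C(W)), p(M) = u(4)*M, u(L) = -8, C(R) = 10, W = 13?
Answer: -47004133/59632253 ≈ -0.78823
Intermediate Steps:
p(M) = -8*M
s(P) = 2*P/(10 + P) (s(P) = (P + P)/(P + 10) = (2*P)/(10 + P) = 2*P/(10 + P))
-251359/((319095 + s(-384)) + p(26)) = -251359/((319095 + 2*(-384)/(10 - 384)) - 8*26) = -251359/((319095 + 2*(-384)/(-374)) - 208) = -251359/((319095 + 2*(-384)*(-1/374)) - 208) = -251359/((319095 + 384/187) - 208) = -251359/(59671149/187 - 208) = -251359/59632253/187 = -251359*187/59632253 = -47004133/59632253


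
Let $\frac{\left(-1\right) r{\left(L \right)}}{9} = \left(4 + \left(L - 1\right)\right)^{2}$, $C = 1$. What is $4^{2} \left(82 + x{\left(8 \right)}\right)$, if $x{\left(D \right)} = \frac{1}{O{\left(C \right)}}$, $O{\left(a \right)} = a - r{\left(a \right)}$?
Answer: $\frac{190256}{145} \approx 1312.1$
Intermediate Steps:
$r{\left(L \right)} = - 9 \left(3 + L\right)^{2}$ ($r{\left(L \right)} = - 9 \left(4 + \left(L - 1\right)\right)^{2} = - 9 \left(4 + \left(-1 + L\right)\right)^{2} = - 9 \left(3 + L\right)^{2}$)
$O{\left(a \right)} = a + 9 \left(3 + a\right)^{2}$ ($O{\left(a \right)} = a - - 9 \left(3 + a\right)^{2} = a + 9 \left(3 + a\right)^{2}$)
$x{\left(D \right)} = \frac{1}{145}$ ($x{\left(D \right)} = \frac{1}{1 + 9 \left(3 + 1\right)^{2}} = \frac{1}{1 + 9 \cdot 4^{2}} = \frac{1}{1 + 9 \cdot 16} = \frac{1}{1 + 144} = \frac{1}{145}$)
$4^{2} \left(82 + x{\left(8 \right)}\right) = 4^{2} \left(82 + \frac{1}{145}\right) = 16 \cdot \frac{11891}{145} = \frac{190256}{145}$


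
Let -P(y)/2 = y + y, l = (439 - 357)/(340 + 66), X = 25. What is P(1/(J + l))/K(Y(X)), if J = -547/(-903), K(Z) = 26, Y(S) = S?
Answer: -26187/137488 ≈ -0.19047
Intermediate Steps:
l = 41/203 (l = 82/406 = 82*(1/406) = 41/203 ≈ 0.20197)
J = 547/903 (J = -547*(-1/903) = 547/903 ≈ 0.60576)
P(y) = -4*y (P(y) = -2*(y + y) = -4*y)
P(1/(J + l))/K(Y(X)) = -4/(547/903 + 41/203)/26 = -4/21152/26187*(1/26) = -4*26187/21152*(1/26) = -26187/5288*1/26 = -26187/137488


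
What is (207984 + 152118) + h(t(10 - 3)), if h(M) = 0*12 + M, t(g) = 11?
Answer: 360113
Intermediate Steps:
h(M) = M (h(M) = 0 + M = M)
(207984 + 152118) + h(t(10 - 3)) = (207984 + 152118) + 11 = 360102 + 11 = 360113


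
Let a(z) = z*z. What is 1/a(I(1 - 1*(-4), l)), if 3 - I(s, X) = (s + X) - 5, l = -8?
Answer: 1/121 ≈ 0.0082645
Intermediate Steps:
I(s, X) = 8 - X - s (I(s, X) = 3 - ((s + X) - 5) = 3 - ((X + s) - 5) = 3 - (-5 + X + s) = 3 + (5 - X - s) = 8 - X - s)
a(z) = z²
1/a(I(1 - 1*(-4), l)) = 1/((8 - 1*(-8) - (1 - 1*(-4)))²) = 1/((8 + 8 - (1 + 4))²) = 1/((8 + 8 - 1*5)²) = 1/((8 + 8 - 5)²) = 1/(11²) = 1/121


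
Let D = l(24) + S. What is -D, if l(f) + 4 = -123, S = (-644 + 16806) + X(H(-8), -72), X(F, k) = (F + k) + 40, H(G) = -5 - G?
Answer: -16006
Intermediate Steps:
X(F, k) = 40 + F + k
S = 16133 (S = (-644 + 16806) + (40 + (-5 - 1*(-8)) - 72) = 16162 + (40 + (-5 + 8) - 72) = 16162 + (40 + 3 - 72) = 16162 - 29 = 16133)
l(f) = -127 (l(f) = -4 - 123 = -127)
D = 16006 (D = -127 + 16133 = 16006)
-D = -1*16006 = -16006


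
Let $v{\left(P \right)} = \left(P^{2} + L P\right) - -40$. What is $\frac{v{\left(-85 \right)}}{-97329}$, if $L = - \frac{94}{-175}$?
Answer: $- \frac{252677}{3406515} \approx -0.074175$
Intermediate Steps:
$L = \frac{94}{175}$ ($L = \left(-94\right) \left(- \frac{1}{175}\right) = \frac{94}{175} \approx 0.53714$)
$v{\left(P \right)} = 40 + P^{2} + \frac{94 P}{175}$ ($v{\left(P \right)} = \left(P^{2} + \frac{94 P}{175}\right) - -40 = \left(P^{2} + \frac{94 P}{175}\right) + 40 = 40 + P^{2} + \frac{94 P}{175}$)
$\frac{v{\left(-85 \right)}}{-97329} = \frac{40 + \left(-85\right)^{2} + \frac{94}{175} \left(-85\right)}{-97329} = \left(40 + 7225 - \frac{1598}{35}\right) \left(- \frac{1}{97329}\right) = \frac{252677}{35} \left(- \frac{1}{97329}\right) = - \frac{252677}{3406515}$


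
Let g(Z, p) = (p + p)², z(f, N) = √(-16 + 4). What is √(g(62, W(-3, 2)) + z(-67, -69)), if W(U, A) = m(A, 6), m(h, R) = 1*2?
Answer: √(16 + 2*I*√3) ≈ 4.0231 + 0.43053*I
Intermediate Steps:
m(h, R) = 2
W(U, A) = 2
z(f, N) = 2*I*√3 (z(f, N) = √(-12) = 2*I*√3)
g(Z, p) = 4*p² (g(Z, p) = (2*p)² = 4*p²)
√(g(62, W(-3, 2)) + z(-67, -69)) = √(4*2² + 2*I*√3) = √(4*4 + 2*I*√3) = √(16 + 2*I*√3)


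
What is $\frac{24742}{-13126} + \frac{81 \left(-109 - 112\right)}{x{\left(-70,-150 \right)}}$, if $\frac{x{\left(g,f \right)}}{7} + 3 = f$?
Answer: $\frac{681274}{45941} \approx 14.829$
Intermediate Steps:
$x{\left(g,f \right)} = -21 + 7 f$
$\frac{24742}{-13126} + \frac{81 \left(-109 - 112\right)}{x{\left(-70,-150 \right)}} = \frac{24742}{-13126} + \frac{81 \left(-109 - 112\right)}{-21 + 7 \left(-150\right)} = 24742 \left(- \frac{1}{13126}\right) + \frac{81 \left(-221\right)}{-21 - 1050} = - \frac{12371}{6563} - \frac{17901}{-1071} = - \frac{12371}{6563} - - \frac{117}{7} = - \frac{12371}{6563} + \frac{117}{7} = \frac{681274}{45941}$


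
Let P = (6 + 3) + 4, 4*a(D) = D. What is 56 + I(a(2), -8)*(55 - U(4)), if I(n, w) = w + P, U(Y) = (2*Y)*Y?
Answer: 171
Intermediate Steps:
a(D) = D/4
P = 13 (P = 9 + 4 = 13)
U(Y) = 2*Y**2
I(n, w) = 13 + w (I(n, w) = w + 13 = 13 + w)
56 + I(a(2), -8)*(55 - U(4)) = 56 + (13 - 8)*(55 - 2*4**2) = 56 + 5*(55 - 2*16) = 56 + 5*(55 - 1*32) = 56 + 5*(55 - 32) = 56 + 5*23 = 56 + 115 = 171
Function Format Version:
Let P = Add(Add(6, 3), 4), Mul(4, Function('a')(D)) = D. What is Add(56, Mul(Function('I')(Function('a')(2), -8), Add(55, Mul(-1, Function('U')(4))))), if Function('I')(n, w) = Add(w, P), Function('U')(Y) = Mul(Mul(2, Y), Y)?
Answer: 171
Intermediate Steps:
Function('a')(D) = Mul(Rational(1, 4), D)
P = 13 (P = Add(9, 4) = 13)
Function('U')(Y) = Mul(2, Pow(Y, 2))
Function('I')(n, w) = Add(13, w) (Function('I')(n, w) = Add(w, 13) = Add(13, w))
Add(56, Mul(Function('I')(Function('a')(2), -8), Add(55, Mul(-1, Function('U')(4))))) = Add(56, Mul(Add(13, -8), Add(55, Mul(-1, Mul(2, Pow(4, 2)))))) = Add(56, Mul(5, Add(55, Mul(-1, Mul(2, 16))))) = Add(56, Mul(5, Add(55, Mul(-1, 32)))) = Add(56, Mul(5, Add(55, -32))) = Add(56, Mul(5, 23)) = Add(56, 115) = 171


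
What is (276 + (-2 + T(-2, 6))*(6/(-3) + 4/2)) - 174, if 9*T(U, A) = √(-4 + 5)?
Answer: 102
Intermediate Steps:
T(U, A) = ⅑ (T(U, A) = √(-4 + 5)/9 = √1/9 = (⅑)*1 = ⅑)
(276 + (-2 + T(-2, 6))*(6/(-3) + 4/2)) - 174 = (276 + (-2 + ⅑)*(6/(-3) + 4/2)) - 174 = (276 - 17*(6*(-⅓) + 4*(½))/9) - 174 = (276 - 17*(-2 + 2)/9) - 174 = (276 - 17/9*0) - 174 = (276 + 0) - 174 = 276 - 174 = 102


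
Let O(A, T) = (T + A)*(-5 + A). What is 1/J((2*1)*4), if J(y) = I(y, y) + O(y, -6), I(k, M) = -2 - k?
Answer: -1/4 ≈ -0.25000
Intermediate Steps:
O(A, T) = (-5 + A)*(A + T) (O(A, T) = (A + T)*(-5 + A) = (-5 + A)*(A + T))
J(y) = 28 + y**2 - 12*y (J(y) = (-2 - y) + (y**2 - 5*y - 5*(-6) + y*(-6)) = (-2 - y) + (y**2 - 5*y + 30 - 6*y) = (-2 - y) + (30 + y**2 - 11*y) = 28 + y**2 - 12*y)
1/J((2*1)*4) = 1/(28 + ((2*1)*4)**2 - 12*2*1*4) = 1/(28 + (2*4)**2 - 24*4) = 1/(28 + 8**2 - 12*8) = 1/(28 + 64 - 96) = 1/(-4) = -1/4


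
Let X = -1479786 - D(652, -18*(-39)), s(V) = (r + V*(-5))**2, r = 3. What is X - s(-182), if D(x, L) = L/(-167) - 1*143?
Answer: -386305702/167 ≈ -2.3132e+6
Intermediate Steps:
D(x, L) = -143 - L/167 (D(x, L) = L*(-1/167) - 143 = -L/167 - 143 = -143 - L/167)
s(V) = (3 - 5*V)**2 (s(V) = (3 + V*(-5))**2 = (3 - 5*V)**2)
X = -247099679/167 (X = -1479786 - (-143 - (-18)*(-39)/167) = -1479786 - (-143 - 1/167*702) = -1479786 - (-143 - 702/167) = -1479786 - 1*(-24583/167) = -1479786 + 24583/167 = -247099679/167 ≈ -1.4796e+6)
X - s(-182) = -247099679/167 - (-3 + 5*(-182))**2 = -247099679/167 - (-3 - 910)**2 = -247099679/167 - 1*(-913)**2 = -247099679/167 - 1*833569 = -247099679/167 - 833569 = -386305702/167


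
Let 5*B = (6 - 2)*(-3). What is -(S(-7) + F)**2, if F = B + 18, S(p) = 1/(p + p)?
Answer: -1181569/4900 ≈ -241.14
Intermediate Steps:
B = -12/5 (B = ((6 - 2)*(-3))/5 = (4*(-3))/5 = (1/5)*(-12) = -12/5 ≈ -2.4000)
S(p) = 1/(2*p)
F = 78/5 (F = -12/5 + 18 = 78/5 ≈ 15.600)
-(S(-7) + F)**2 = -((1/2)/(-7) + 78/5)**2 = -((1/2)*(-1/7) + 78/5)**2 = -(-1/14 + 78/5)**2 = -(1087/70)**2 = -1*1181569/4900 = -1181569/4900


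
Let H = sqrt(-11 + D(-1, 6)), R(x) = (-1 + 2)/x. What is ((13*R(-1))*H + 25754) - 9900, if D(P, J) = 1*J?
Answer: 15854 - 13*I*sqrt(5) ≈ 15854.0 - 29.069*I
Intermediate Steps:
D(P, J) = J
R(x) = 1/x
H = I*sqrt(5) (H = sqrt(-11 + 6) = sqrt(-5) = I*sqrt(5) ≈ 2.2361*I)
((13*R(-1))*H + 25754) - 9900 = ((13/(-1))*(I*sqrt(5)) + 25754) - 9900 = ((13*(-1))*(I*sqrt(5)) + 25754) - 9900 = (-13*I*sqrt(5) + 25754) - 9900 = (25754 - 13*I*sqrt(5)) - 9900 = 15854 - 13*I*sqrt(5)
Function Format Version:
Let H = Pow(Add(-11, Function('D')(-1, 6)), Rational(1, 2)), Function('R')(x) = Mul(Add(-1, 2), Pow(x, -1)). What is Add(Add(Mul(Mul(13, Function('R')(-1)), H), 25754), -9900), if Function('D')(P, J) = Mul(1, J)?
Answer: Add(15854, Mul(-13, I, Pow(5, Rational(1, 2)))) ≈ Add(15854., Mul(-29.069, I))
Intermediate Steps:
Function('D')(P, J) = J
Function('R')(x) = Pow(x, -1) (Function('R')(x) = Mul(1, Pow(x, -1)) = Pow(x, -1))
H = Mul(I, Pow(5, Rational(1, 2))) (H = Pow(Add(-11, 6), Rational(1, 2)) = Pow(-5, Rational(1, 2)) = Mul(I, Pow(5, Rational(1, 2))) ≈ Mul(2.2361, I))
Add(Add(Mul(Mul(13, Function('R')(-1)), H), 25754), -9900) = Add(Add(Mul(Mul(13, Pow(-1, -1)), Mul(I, Pow(5, Rational(1, 2)))), 25754), -9900) = Add(Add(Mul(Mul(13, -1), Mul(I, Pow(5, Rational(1, 2)))), 25754), -9900) = Add(Add(Mul(-13, Mul(I, Pow(5, Rational(1, 2)))), 25754), -9900) = Add(Add(Mul(-13, I, Pow(5, Rational(1, 2))), 25754), -9900) = Add(Add(25754, Mul(-13, I, Pow(5, Rational(1, 2)))), -9900) = Add(15854, Mul(-13, I, Pow(5, Rational(1, 2))))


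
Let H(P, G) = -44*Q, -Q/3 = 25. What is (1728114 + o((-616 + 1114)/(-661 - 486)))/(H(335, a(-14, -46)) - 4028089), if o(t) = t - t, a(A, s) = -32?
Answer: -1728114/4024789 ≈ -0.42937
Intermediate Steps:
Q = -75 (Q = -3*25 = -75)
H(P, G) = 3300 (H(P, G) = -44*(-75) = 3300)
o(t) = 0
(1728114 + o((-616 + 1114)/(-661 - 486)))/(H(335, a(-14, -46)) - 4028089) = (1728114 + 0)/(3300 - 4028089) = 1728114/(-4024789) = 1728114*(-1/4024789) = -1728114/4024789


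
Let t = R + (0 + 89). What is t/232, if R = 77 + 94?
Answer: 65/58 ≈ 1.1207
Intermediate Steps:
R = 171
t = 260 (t = 171 + (0 + 89) = 171 + 89 = 260)
t/232 = 260/232 = 260*(1/232) = 65/58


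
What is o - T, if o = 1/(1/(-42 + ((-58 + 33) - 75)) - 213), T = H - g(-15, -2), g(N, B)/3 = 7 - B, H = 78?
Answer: -1542739/30247 ≈ -51.005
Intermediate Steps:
g(N, B) = 21 - 3*B (g(N, B) = 3*(7 - B) = 21 - 3*B)
T = 51 (T = 78 - (21 - 3*(-2)) = 78 - (21 + 6) = 78 - 1*27 = 78 - 27 = 51)
o = -142/30247 (o = 1/(1/(-42 + (-25 - 75)) - 213) = 1/(1/(-42 - 100) - 213) = 1/(1/(-142) - 213) = 1/(-1/142 - 213) = 1/(-30247/142) = -142/30247 ≈ -0.0046947)
o - T = -142/30247 - 1*51 = -142/30247 - 51 = -1542739/30247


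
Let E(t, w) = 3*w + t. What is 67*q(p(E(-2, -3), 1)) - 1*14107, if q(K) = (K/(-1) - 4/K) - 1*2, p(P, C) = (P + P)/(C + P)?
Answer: -798062/55 ≈ -14510.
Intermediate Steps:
E(t, w) = t + 3*w
p(P, C) = 2*P/(C + P) (p(P, C) = (2*P)/(C + P) = 2*P/(C + P))
q(K) = -2 - K - 4/K (q(K) = (K*(-1) - 4/K) - 2 = (-K - 4/K) - 2 = -2 - K - 4/K)
67*q(p(E(-2, -3), 1)) - 1*14107 = 67*(-2 - 2*(-2 + 3*(-3))/(1 + (-2 + 3*(-3))) - 4*(1 + (-2 + 3*(-3)))/(2*(-2 + 3*(-3)))) - 1*14107 = 67*(-2 - 2*(-2 - 9)/(1 + (-2 - 9)) - 4*(1 + (-2 - 9))/(2*(-2 - 9))) - 14107 = 67*(-2 - 2*(-11)/(1 - 11) - 4/(2*(-11)/(1 - 11))) - 14107 = 67*(-2 - 2*(-11)/(-10) - 4/(2*(-11)/(-10))) - 14107 = 67*(-2 - 2*(-11)*(-1)/10 - 4/(2*(-11)*(-1/10))) - 14107 = 67*(-2 - 1*11/5 - 4/11/5) - 14107 = 67*(-2 - 11/5 - 4*5/11) - 14107 = 67*(-2 - 11/5 - 20/11) - 14107 = 67*(-331/55) - 14107 = -22177/55 - 14107 = -798062/55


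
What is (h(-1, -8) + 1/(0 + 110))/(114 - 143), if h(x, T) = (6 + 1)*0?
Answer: -1/3190 ≈ -0.00031348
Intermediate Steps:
h(x, T) = 0 (h(x, T) = 7*0 = 0)
(h(-1, -8) + 1/(0 + 110))/(114 - 143) = (0 + 1/(0 + 110))/(114 - 143) = (0 + 1/110)/(-29) = (0 + 1/110)*(-1/29) = (1/110)*(-1/29) = -1/3190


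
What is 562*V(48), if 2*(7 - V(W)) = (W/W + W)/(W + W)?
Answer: 363895/96 ≈ 3790.6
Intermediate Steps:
V(W) = 7 - (1 + W)/(4*W) (V(W) = 7 - (W/W + W)/(2*(W + W)) = 7 - (1 + W)/(2*(2*W)) = 7 - (1 + W)*1/(2*W)/2 = 7 - (1 + W)/(4*W))
562*V(48) = 562*((¼)*(-1 + 27*48)/48) = 562*((¼)*(1/48)*(-1 + 1296)) = 562*((¼)*(1/48)*1295) = 562*(1295/192) = 363895/96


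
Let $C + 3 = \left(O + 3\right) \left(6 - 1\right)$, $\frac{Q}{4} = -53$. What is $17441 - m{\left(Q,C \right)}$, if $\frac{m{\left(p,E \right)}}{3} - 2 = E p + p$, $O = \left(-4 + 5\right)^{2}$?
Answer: $28883$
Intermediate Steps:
$Q = -212$ ($Q = 4 \left(-53\right) = -212$)
$O = 1$ ($O = 1^{2} = 1$)
$C = 17$ ($C = -3 + \left(1 + 3\right) \left(6 - 1\right) = -3 + 4 \cdot 5 = -3 + 20 = 17$)
$m{\left(p,E \right)} = 6 + 3 p + 3 E p$ ($m{\left(p,E \right)} = 6 + 3 \left(E p + p\right) = 6 + 3 \left(p + E p\right) = 6 + \left(3 p + 3 E p\right) = 6 + 3 p + 3 E p$)
$17441 - m{\left(Q,C \right)} = 17441 - \left(6 + 3 \left(-212\right) + 3 \cdot 17 \left(-212\right)\right) = 17441 - \left(6 - 636 - 10812\right) = 17441 - -11442 = 17441 + 11442 = 28883$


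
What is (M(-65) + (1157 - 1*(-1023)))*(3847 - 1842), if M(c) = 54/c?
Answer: 56800046/13 ≈ 4.3692e+6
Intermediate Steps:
(M(-65) + (1157 - 1*(-1023)))*(3847 - 1842) = (54/(-65) + (1157 - 1*(-1023)))*(3847 - 1842) = (54*(-1/65) + (1157 + 1023))*2005 = (-54/65 + 2180)*2005 = (141646/65)*2005 = 56800046/13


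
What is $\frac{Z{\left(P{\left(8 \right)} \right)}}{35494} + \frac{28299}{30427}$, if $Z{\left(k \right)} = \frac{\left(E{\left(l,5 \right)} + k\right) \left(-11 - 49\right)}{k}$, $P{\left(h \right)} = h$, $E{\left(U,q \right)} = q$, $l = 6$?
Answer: $\frac{2002956147}{2159951876} \approx 0.92731$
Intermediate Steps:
$Z{\left(k \right)} = \frac{-300 - 60 k}{k}$ ($Z{\left(k \right)} = \frac{\left(5 + k\right) \left(-11 - 49\right)}{k} = \frac{\left(5 + k\right) \left(-60\right)}{k} = \frac{-300 - 60 k}{k}$)
$\frac{Z{\left(P{\left(8 \right)} \right)}}{35494} + \frac{28299}{30427} = \frac{-60 - \frac{300}{8}}{35494} + \frac{28299}{30427} = \left(-60 - \frac{75}{2}\right) \frac{1}{35494} + 28299 \cdot \frac{1}{30427} = \left(-60 - \frac{75}{2}\right) \frac{1}{35494} + \frac{28299}{30427} = \left(- \frac{195}{2}\right) \frac{1}{35494} + \frac{28299}{30427} = - \frac{195}{70988} + \frac{28299}{30427} = \frac{2002956147}{2159951876}$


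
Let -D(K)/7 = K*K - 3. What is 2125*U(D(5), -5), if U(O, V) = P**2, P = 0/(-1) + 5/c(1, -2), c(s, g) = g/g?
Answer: 53125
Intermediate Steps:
c(s, g) = 1
D(K) = 21 - 7*K**2 (D(K) = -7*(K*K - 3) = -7*(K**2 - 3) = -7*(-3 + K**2) = 21 - 7*K**2)
P = 5 (P = 0/(-1) + 5/1 = 0*(-1) + 5*1 = 0 + 5 = 5)
U(O, V) = 25 (U(O, V) = 5**2 = 25)
2125*U(D(5), -5) = 2125*25 = 53125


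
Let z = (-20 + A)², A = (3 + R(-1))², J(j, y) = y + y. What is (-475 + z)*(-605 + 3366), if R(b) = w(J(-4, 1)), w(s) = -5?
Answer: -604659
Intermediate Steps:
J(j, y) = 2*y
R(b) = -5
A = 4 (A = (3 - 5)² = (-2)² = 4)
z = 256 (z = (-20 + 4)² = (-16)² = 256)
(-475 + z)*(-605 + 3366) = (-475 + 256)*(-605 + 3366) = -219*2761 = -604659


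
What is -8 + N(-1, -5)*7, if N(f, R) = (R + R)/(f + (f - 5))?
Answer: 2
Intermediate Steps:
N(f, R) = 2*R/(-5 + 2*f) (N(f, R) = (2*R)/(f + (-5 + f)) = (2*R)/(-5 + 2*f) = 2*R/(-5 + 2*f))
-8 + N(-1, -5)*7 = -8 + (2*(-5)/(-5 + 2*(-1)))*7 = -8 + (2*(-5)/(-5 - 2))*7 = -8 + (2*(-5)/(-7))*7 = -8 + (2*(-5)*(-⅐))*7 = -8 + (10/7)*7 = -8 + 10 = 2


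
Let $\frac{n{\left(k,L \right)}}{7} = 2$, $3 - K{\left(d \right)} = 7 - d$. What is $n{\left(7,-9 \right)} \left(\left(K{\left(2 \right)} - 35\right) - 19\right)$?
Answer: $-784$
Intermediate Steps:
$K{\left(d \right)} = -4 + d$ ($K{\left(d \right)} = 3 - \left(7 - d\right) = 3 + \left(-7 + d\right) = -4 + d$)
$n{\left(k,L \right)} = 14$ ($n{\left(k,L \right)} = 7 \cdot 2 = 14$)
$n{\left(7,-9 \right)} \left(\left(K{\left(2 \right)} - 35\right) - 19\right) = 14 \left(\left(\left(-4 + 2\right) - 35\right) - 19\right) = 14 \left(\left(-2 - 35\right) - 19\right) = 14 \left(-37 - 19\right) = 14 \left(-56\right) = -784$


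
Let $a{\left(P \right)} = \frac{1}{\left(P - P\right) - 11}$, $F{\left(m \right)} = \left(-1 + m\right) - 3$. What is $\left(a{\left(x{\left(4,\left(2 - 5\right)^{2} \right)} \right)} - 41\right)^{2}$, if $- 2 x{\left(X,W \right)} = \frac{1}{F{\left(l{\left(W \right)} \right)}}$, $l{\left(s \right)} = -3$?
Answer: $\frac{204304}{121} \approx 1688.5$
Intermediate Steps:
$F{\left(m \right)} = -4 + m$
$x{\left(X,W \right)} = \frac{1}{14}$ ($x{\left(X,W \right)} = - \frac{1}{2 \left(-4 - 3\right)} = - \frac{1}{2 \left(-7\right)} = \left(- \frac{1}{2}\right) \left(- \frac{1}{7}\right) = \frac{1}{14}$)
$a{\left(P \right)} = - \frac{1}{11}$ ($a{\left(P \right)} = \frac{1}{0 - 11} = \frac{1}{-11} = - \frac{1}{11}$)
$\left(a{\left(x{\left(4,\left(2 - 5\right)^{2} \right)} \right)} - 41\right)^{2} = \left(- \frac{1}{11} - 41\right)^{2} = \left(- \frac{452}{11}\right)^{2} = \frac{204304}{121}$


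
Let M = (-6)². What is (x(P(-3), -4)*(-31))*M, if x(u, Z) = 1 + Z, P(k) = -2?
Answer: 3348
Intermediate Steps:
M = 36
(x(P(-3), -4)*(-31))*M = ((1 - 4)*(-31))*36 = -3*(-31)*36 = 93*36 = 3348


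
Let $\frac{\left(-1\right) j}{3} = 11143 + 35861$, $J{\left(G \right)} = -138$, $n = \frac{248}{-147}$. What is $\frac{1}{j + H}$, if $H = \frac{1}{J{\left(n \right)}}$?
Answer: $- \frac{138}{19459657} \approx -7.0916 \cdot 10^{-6}$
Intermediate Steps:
$n = - \frac{248}{147}$ ($n = 248 \left(- \frac{1}{147}\right) = - \frac{248}{147} \approx -1.6871$)
$H = - \frac{1}{138}$ ($H = \frac{1}{-138} = - \frac{1}{138} \approx -0.0072464$)
$j = -141012$ ($j = - 3 \left(11143 + 35861\right) = \left(-3\right) 47004 = -141012$)
$\frac{1}{j + H} = \frac{1}{-141012 - \frac{1}{138}} = \frac{1}{- \frac{19459657}{138}} = - \frac{138}{19459657}$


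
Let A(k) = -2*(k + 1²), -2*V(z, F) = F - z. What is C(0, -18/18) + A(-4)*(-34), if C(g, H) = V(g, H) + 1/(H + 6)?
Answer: -2033/10 ≈ -203.30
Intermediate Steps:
V(z, F) = z/2 - F/2 (V(z, F) = -(F - z)/2 = z/2 - F/2)
A(k) = -2 - 2*k (A(k) = -2*(k + 1) = -2*(1 + k) = -2 - 2*k)
C(g, H) = 1/(6 + H) + g/2 - H/2 (C(g, H) = (g/2 - H/2) + 1/(H + 6) = (g/2 - H/2) + 1/(6 + H) = 1/(6 + H) + g/2 - H/2)
C(0, -18/18) + A(-4)*(-34) = (2 - (-108)/18 + 6*0 - (-18/18)*(-18/18 - 1*0))/(2*(6 - 18/18)) + (-2 - 2*(-4))*(-34) = (2 - (-108)/18 + 0 - (-18*1/18)*(-18*1/18 + 0))/(2*(6 - 18*1/18)) + (-2 + 8)*(-34) = (2 - 6*(-1) + 0 - 1*(-1)*(-1 + 0))/(2*(6 - 1)) + 6*(-34) = (½)*(2 + 6 + 0 - 1*(-1)*(-1))/5 - 204 = (½)*(⅕)*(2 + 6 + 0 - 1) - 204 = (½)*(⅕)*7 - 204 = 7/10 - 204 = -2033/10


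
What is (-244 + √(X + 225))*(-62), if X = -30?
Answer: 15128 - 62*√195 ≈ 14262.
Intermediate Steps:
(-244 + √(X + 225))*(-62) = (-244 + √(-30 + 225))*(-62) = (-244 + √195)*(-62) = 15128 - 62*√195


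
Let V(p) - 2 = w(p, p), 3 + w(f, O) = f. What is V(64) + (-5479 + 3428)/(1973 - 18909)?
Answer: 1069019/16936 ≈ 63.121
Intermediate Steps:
w(f, O) = -3 + f
V(p) = -1 + p (V(p) = 2 + (-3 + p) = -1 + p)
V(64) + (-5479 + 3428)/(1973 - 18909) = (-1 + 64) + (-5479 + 3428)/(1973 - 18909) = 63 - 2051/(-16936) = 63 - 2051*(-1/16936) = 63 + 2051/16936 = 1069019/16936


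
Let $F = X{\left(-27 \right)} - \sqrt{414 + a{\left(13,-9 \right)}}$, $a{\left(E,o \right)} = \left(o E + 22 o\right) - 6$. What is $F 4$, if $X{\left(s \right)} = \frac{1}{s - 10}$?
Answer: $- \frac{4}{37} - 4 \sqrt{93} \approx -38.683$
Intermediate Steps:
$a{\left(E,o \right)} = -6 + 22 o + E o$ ($a{\left(E,o \right)} = \left(E o + 22 o\right) - 6 = \left(22 o + E o\right) - 6 = -6 + 22 o + E o$)
$X{\left(s \right)} = \frac{1}{-10 + s}$
$F = - \frac{1}{37} - \sqrt{93}$ ($F = \frac{1}{-10 - 27} - \sqrt{414 + \left(-6 + 22 \left(-9\right) + 13 \left(-9\right)\right)} = \frac{1}{-37} - \sqrt{414 - 321} = - \frac{1}{37} - \sqrt{414 - 321} = - \frac{1}{37} - \sqrt{93} \approx -9.6707$)
$F 4 = \left(- \frac{1}{37} - \sqrt{93}\right) 4 = - \frac{4}{37} - 4 \sqrt{93}$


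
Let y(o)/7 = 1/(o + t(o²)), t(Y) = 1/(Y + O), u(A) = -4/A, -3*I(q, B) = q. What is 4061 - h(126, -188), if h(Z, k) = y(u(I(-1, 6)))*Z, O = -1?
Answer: 144709/35 ≈ 4134.5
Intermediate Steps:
I(q, B) = -q/3
t(Y) = 1/(-1 + Y) (t(Y) = 1/(Y - 1) = 1/(-1 + Y))
y(o) = 7/(o + 1/(-1 + o²))
h(Z, k) = -143*Z/245 (h(Z, k) = (7*(-1 + (-4/((-⅓*(-1))))²)/(1 + (-4/((-⅓*(-1))))³ - (-4)/((-⅓*(-1)))))*Z = (7*(-1 + (-4/⅓)²)/(1 + (-4/⅓)³ - (-4)/⅓))*Z = (7*(-1 + (-4*3)²)/(1 + (-4*3)³ - (-4)*3))*Z = (7*(-1 + (-12)²)/(1 + (-12)³ - 1*(-12)))*Z = (7*(-1 + 144)/(1 - 1728 + 12))*Z = (7*143/(-1715))*Z = (7*(-1/1715)*143)*Z = -143*Z/245)
4061 - h(126, -188) = 4061 - (-143)*126/245 = 4061 - 1*(-2574/35) = 4061 + 2574/35 = 144709/35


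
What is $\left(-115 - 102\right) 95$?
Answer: $-20615$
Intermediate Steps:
$\left(-115 - 102\right) 95 = \left(-217\right) 95 = -20615$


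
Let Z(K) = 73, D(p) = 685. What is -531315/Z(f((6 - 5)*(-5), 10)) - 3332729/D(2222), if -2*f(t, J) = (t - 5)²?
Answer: -607239992/50005 ≈ -12144.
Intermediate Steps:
f(t, J) = -(-5 + t)²/2 (f(t, J) = -(t - 5)²/2 = -(-5 + t)²/2)
-531315/Z(f((6 - 5)*(-5), 10)) - 3332729/D(2222) = -531315/73 - 3332729/685 = -607239992/50005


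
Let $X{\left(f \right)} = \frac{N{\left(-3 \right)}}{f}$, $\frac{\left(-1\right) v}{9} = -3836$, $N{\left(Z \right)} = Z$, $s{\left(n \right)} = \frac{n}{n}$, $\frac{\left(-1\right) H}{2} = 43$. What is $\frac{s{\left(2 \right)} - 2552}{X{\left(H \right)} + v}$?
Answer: $- \frac{219386}{2969067} \approx -0.073891$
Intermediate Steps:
$H = -86$ ($H = \left(-2\right) 43 = -86$)
$s{\left(n \right)} = 1$
$v = 34524$ ($v = \left(-9\right) \left(-3836\right) = 34524$)
$X{\left(f \right)} = - \frac{3}{f}$
$\frac{s{\left(2 \right)} - 2552}{X{\left(H \right)} + v} = \frac{1 - 2552}{- \frac{3}{-86} + 34524} = - \frac{2551}{\left(-3\right) \left(- \frac{1}{86}\right) + 34524} = - \frac{2551}{\frac{3}{86} + 34524} = - \frac{2551}{\frac{2969067}{86}} = \left(-2551\right) \frac{86}{2969067} = - \frac{219386}{2969067}$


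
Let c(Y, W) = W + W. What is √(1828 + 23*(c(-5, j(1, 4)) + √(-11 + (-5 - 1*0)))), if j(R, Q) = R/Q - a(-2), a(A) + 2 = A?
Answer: √(8094 + 368*I)/2 ≈ 44.995 + 1.0223*I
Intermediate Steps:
a(A) = -2 + A
j(R, Q) = 4 + R/Q (j(R, Q) = R/Q - (-2 - 2) = R/Q - 1*(-4) = R/Q + 4 = 4 + R/Q)
c(Y, W) = 2*W
√(1828 + 23*(c(-5, j(1, 4)) + √(-11 + (-5 - 1*0)))) = √(1828 + 23*(2*(4 + 1/4) + √(-11 + (-5 - 1*0)))) = √(1828 + 23*(2*(4 + 1*(¼)) + √(-11 + (-5 + 0)))) = √(1828 + 23*(2*(4 + ¼) + √(-11 - 5))) = √(1828 + 23*(2*(17/4) + √(-16))) = √(1828 + 23*(17/2 + 4*I)) = √(1828 + (391/2 + 92*I)) = √(4047/2 + 92*I)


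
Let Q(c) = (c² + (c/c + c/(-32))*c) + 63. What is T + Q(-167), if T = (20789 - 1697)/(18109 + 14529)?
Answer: 14054734161/522208 ≈ 26914.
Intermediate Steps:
Q(c) = 63 + c² + c*(1 - c/32) (Q(c) = (c² + (1 + c*(-1/32))*c) + 63 = (c² + (1 - c/32)*c) + 63 = (c² + c*(1 - c/32)) + 63 = 63 + c² + c*(1 - c/32))
T = 9546/16319 (T = 19092/32638 = 19092*(1/32638) = 9546/16319 ≈ 0.58496)
T + Q(-167) = 9546/16319 + (63 - 167 + (31/32)*(-167)²) = 9546/16319 + (63 - 167 + (31/32)*27889) = 9546/16319 + (63 - 167 + 864559/32) = 9546/16319 + 861231/32 = 14054734161/522208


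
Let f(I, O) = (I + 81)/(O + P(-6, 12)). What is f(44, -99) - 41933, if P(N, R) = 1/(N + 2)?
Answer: -16647901/397 ≈ -41934.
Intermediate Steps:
P(N, R) = 1/(2 + N)
f(I, O) = (81 + I)/(-¼ + O) (f(I, O) = (I + 81)/(O + 1/(2 - 6)) = (81 + I)/(O + 1/(-4)) = (81 + I)/(O - ¼) = (81 + I)/(-¼ + O))
f(44, -99) - 41933 = 4*(81 + 44)/(-1 + 4*(-99)) - 41933 = 4*125/(-1 - 396) - 41933 = 4*125/(-397) - 41933 = 4*(-1/397)*125 - 41933 = -500/397 - 41933 = -16647901/397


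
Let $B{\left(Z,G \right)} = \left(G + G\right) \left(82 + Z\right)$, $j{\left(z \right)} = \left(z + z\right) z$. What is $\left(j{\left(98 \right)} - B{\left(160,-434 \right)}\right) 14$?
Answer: $3209696$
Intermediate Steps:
$j{\left(z \right)} = 2 z^{2}$ ($j{\left(z \right)} = 2 z z = 2 z^{2}$)
$B{\left(Z,G \right)} = 2 G \left(82 + Z\right)$
$\left(j{\left(98 \right)} - B{\left(160,-434 \right)}\right) 14 = \left(2 \cdot 98^{2} - 2 \left(-434\right) \left(82 + 160\right)\right) 14 = \left(2 \cdot 9604 - 2 \left(-434\right) 242\right) 14 = \left(19208 - -210056\right) 14 = \left(19208 + 210056\right) 14 = 229264 \cdot 14 = 3209696$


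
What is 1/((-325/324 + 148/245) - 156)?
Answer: -79380/12414953 ≈ -0.0063939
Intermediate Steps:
1/((-325/324 + 148/245) - 156) = 1/(-31673/79380 - 156) = 1/(-12414953/79380) = -79380/12414953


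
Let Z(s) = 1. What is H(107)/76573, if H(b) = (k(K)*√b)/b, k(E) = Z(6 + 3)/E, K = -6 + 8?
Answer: √107/16386622 ≈ 6.3125e-7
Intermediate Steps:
K = 2
k(E) = 1/E
H(b) = 1/(2*√b) (H(b) = (√b/2)/b = 1/(2*√b))
H(107)/76573 = (1/(2*√107))/76573 = ((√107/107)/2)*(1/76573) = (√107/214)*(1/76573) = √107/16386622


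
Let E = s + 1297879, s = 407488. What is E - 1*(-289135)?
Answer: 1994502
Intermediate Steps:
E = 1705367 (E = 407488 + 1297879 = 1705367)
E - 1*(-289135) = 1705367 - 1*(-289135) = 1705367 + 289135 = 1994502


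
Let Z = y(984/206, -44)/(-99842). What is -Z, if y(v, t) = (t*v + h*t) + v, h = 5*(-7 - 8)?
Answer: 159372/5141863 ≈ 0.030995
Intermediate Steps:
h = -75 (h = 5*(-15) = -75)
y(v, t) = v - 75*t + t*v (y(v, t) = (t*v - 75*t) + v = (-75*t + t*v) + v = v - 75*t + t*v)
Z = -159372/5141863 (Z = (984/206 - 75*(-44) - 43296/206)/(-99842) = (984*(1/206) + 3300 - 43296/206)*(-1/99842) = (492/103 + 3300 - 44*492/103)*(-1/99842) = (492/103 + 3300 - 21648/103)*(-1/99842) = (318744/103)*(-1/99842) = -159372/5141863 ≈ -0.030995)
-Z = -1*(-159372/5141863) = 159372/5141863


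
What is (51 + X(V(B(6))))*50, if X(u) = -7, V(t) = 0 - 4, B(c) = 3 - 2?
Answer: 2200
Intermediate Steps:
B(c) = 1
V(t) = -4
(51 + X(V(B(6))))*50 = (51 - 7)*50 = 44*50 = 2200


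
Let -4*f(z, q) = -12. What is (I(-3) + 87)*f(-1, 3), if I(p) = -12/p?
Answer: 273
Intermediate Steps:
f(z, q) = 3 (f(z, q) = -¼*(-12) = 3)
(I(-3) + 87)*f(-1, 3) = (-12/(-3) + 87)*3 = (-12*(-⅓) + 87)*3 = (4 + 87)*3 = 91*3 = 273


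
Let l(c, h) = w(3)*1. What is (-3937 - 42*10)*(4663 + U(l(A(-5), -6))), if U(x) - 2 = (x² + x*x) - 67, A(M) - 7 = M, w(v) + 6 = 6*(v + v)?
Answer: -27876086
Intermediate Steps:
w(v) = -6 + 12*v (w(v) = -6 + 6*(v + v) = -6 + 6*(2*v) = -6 + 12*v)
A(M) = 7 + M
l(c, h) = 30 (l(c, h) = (-6 + 12*3)*1 = (-6 + 36)*1 = 30*1 = 30)
U(x) = -65 + 2*x² (U(x) = 2 + ((x² + x*x) - 67) = 2 + ((x² + x²) - 67) = 2 + (2*x² - 67) = 2 + (-67 + 2*x²) = -65 + 2*x²)
(-3937 - 42*10)*(4663 + U(l(A(-5), -6))) = (-3937 - 42*10)*(4663 + (-65 + 2*30²)) = (-3937 - 420)*(4663 + (-65 + 2*900)) = -4357*(4663 + (-65 + 1800)) = -4357*(4663 + 1735) = -4357*6398 = -27876086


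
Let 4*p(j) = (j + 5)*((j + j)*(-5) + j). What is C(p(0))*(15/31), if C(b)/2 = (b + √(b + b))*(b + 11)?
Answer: 0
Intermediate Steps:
p(j) = -9*j*(5 + j)/4 (p(j) = ((j + 5)*((j + j)*(-5) + j))/4 = ((5 + j)*((2*j)*(-5) + j))/4 = ((5 + j)*(-10*j + j))/4 = ((5 + j)*(-9*j))/4 = (-9*j*(5 + j))/4 = -9*j*(5 + j)/4)
C(b) = 2*(11 + b)*(b + √2*√b) (C(b) = 2*((b + √(b + b))*(b + 11)) = 2*((b + √(2*b))*(11 + b)) = 2*((b + √2*√b)*(11 + b)) = 2*((11 + b)*(b + √2*√b)) = 2*(11 + b)*(b + √2*√b))
C(p(0))*(15/31) = (2*(-9/4*0*(5 + 0))² + 22*(-9/4*0*(5 + 0)) + 2*√2*(-9/4*0*(5 + 0))^(3/2) + 22*√2*√(-9/4*0*(5 + 0)))*(15/31) = (2*(-9/4*0*5)² + 22*(-9/4*0*5) + 2*√2*(-9/4*0*5)^(3/2) + 22*√2*√(-9/4*0*5))*(15*(1/31)) = (2*0² + 22*0 + 2*√2*0^(3/2) + 22*√2*√0)*(15/31) = (2*0 + 0 + 2*√2*0 + 22*√2*0)*(15/31) = (0 + 0 + 0 + 0)*(15/31) = 0*(15/31) = 0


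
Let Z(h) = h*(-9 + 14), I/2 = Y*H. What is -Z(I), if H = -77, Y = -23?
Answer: -17710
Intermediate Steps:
I = 3542 (I = 2*(-23*(-77)) = 2*1771 = 3542)
Z(h) = 5*h (Z(h) = h*5 = 5*h)
-Z(I) = -5*3542 = -1*17710 = -17710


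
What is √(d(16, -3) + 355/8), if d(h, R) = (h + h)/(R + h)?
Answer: √126646/52 ≈ 6.8437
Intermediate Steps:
d(h, R) = 2*h/(R + h) (d(h, R) = (2*h)/(R + h) = 2*h/(R + h))
√(d(16, -3) + 355/8) = √(2*16/(-3 + 16) + 355/8) = √(2*16/13 + 355*(⅛)) = √(2*16*(1/13) + 355/8) = √(32/13 + 355/8) = √(4871/104) = √126646/52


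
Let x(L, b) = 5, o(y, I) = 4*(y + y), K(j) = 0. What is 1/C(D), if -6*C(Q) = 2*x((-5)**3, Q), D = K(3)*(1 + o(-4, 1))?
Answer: -3/5 ≈ -0.60000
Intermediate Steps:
o(y, I) = 8*y (o(y, I) = 4*(2*y) = 8*y)
D = 0 (D = 0*(1 + 8*(-4)) = 0*(1 - 32) = 0*(-31) = 0)
C(Q) = -5/3
1/C(D) = 1/(-5/3) = -3/5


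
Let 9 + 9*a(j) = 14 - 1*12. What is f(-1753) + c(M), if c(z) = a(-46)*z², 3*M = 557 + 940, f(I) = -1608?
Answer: -1757479/9 ≈ -1.9528e+5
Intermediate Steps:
a(j) = -7/9 (a(j) = -1 + (14 - 1*12)/9 = -1 + (14 - 12)/9 = -1 + (⅑)*2 = -1 + 2/9 = -7/9)
M = 499 (M = (557 + 940)/3 = (⅓)*1497 = 499)
c(z) = -7*z²/9
f(-1753) + c(M) = -1608 - 7/9*499² = -1608 - 7/9*249001 = -1608 - 1743007/9 = -1757479/9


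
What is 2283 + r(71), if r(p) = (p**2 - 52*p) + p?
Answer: 3703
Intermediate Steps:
r(p) = p**2 - 51*p
2283 + r(71) = 2283 + 71*(-51 + 71) = 2283 + 71*20 = 2283 + 1420 = 3703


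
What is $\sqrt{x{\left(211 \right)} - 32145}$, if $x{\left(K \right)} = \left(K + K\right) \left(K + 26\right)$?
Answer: $3 \sqrt{7541} \approx 260.52$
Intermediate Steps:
$x{\left(K \right)} = 2 K \left(26 + K\right)$
$\sqrt{x{\left(211 \right)} - 32145} = \sqrt{2 \cdot 211 \left(26 + 211\right) - 32145} = \sqrt{2 \cdot 211 \cdot 237 - 32145} = \sqrt{100014 - 32145} = \sqrt{67869} = 3 \sqrt{7541}$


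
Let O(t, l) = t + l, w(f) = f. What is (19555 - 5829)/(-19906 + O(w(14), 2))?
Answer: -6863/9945 ≈ -0.69010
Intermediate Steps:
O(t, l) = l + t
(19555 - 5829)/(-19906 + O(w(14), 2)) = (19555 - 5829)/(-19906 + (2 + 14)) = 13726/(-19906 + 16) = 13726/(-19890) = 13726*(-1/19890) = -6863/9945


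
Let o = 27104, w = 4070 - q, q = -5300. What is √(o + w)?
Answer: √36474 ≈ 190.98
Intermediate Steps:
w = 9370 (w = 4070 - 1*(-5300) = 4070 + 5300 = 9370)
√(o + w) = √(27104 + 9370) = √36474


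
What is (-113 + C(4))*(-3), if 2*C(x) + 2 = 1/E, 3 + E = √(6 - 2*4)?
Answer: 7533/22 + 3*I*√2/22 ≈ 342.41 + 0.19285*I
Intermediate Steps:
E = -3 + I*√2 (E = -3 + √(6 - 2*4) = -3 + √(6 - 8) = -3 + √(-2) = -3 + I*√2 ≈ -3.0 + 1.4142*I)
C(x) = -1 + 1/(2*(-3 + I*√2))
(-113 + C(4))*(-3) = (-113 + (-25/22 - I*√2/22))*(-3) = (-2511/22 - I*√2/22)*(-3) = 7533/22 + 3*I*√2/22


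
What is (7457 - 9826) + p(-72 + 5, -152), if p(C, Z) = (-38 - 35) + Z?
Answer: -2594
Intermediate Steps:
p(C, Z) = -73 + Z
(7457 - 9826) + p(-72 + 5, -152) = (7457 - 9826) + (-73 - 152) = -2369 - 225 = -2594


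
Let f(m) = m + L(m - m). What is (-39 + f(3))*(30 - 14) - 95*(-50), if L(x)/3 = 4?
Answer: 4366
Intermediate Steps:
L(x) = 12 (L(x) = 3*4 = 12)
f(m) = 12 + m (f(m) = m + 12 = 12 + m)
(-39 + f(3))*(30 - 14) - 95*(-50) = (-39 + (12 + 3))*(30 - 14) - 95*(-50) = (-39 + 15)*16 + 4750 = -24*16 + 4750 = -384 + 4750 = 4366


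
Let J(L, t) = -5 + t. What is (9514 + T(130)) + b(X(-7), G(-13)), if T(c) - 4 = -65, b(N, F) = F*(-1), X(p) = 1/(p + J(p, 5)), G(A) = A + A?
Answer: 9479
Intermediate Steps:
G(A) = 2*A
X(p) = 1/p (X(p) = 1/(p + (-5 + 5)) = 1/(p + 0) = 1/p)
b(N, F) = -F
T(c) = -61 (T(c) = 4 - 65 = -61)
(9514 + T(130)) + b(X(-7), G(-13)) = (9514 - 61) - 2*(-13) = 9453 - 1*(-26) = 9453 + 26 = 9479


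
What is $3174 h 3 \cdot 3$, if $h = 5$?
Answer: $142830$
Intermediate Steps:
$3174 h 3 \cdot 3 = 3174 \cdot 5 \cdot 3 \cdot 3 = 3174 \cdot 15 \cdot 3 = 3174 \cdot 45 = 142830$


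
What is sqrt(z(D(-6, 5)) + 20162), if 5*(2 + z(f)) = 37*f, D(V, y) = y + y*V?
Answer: 5*sqrt(799) ≈ 141.33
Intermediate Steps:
D(V, y) = y + V*y
z(f) = -2 + 37*f/5 (z(f) = -2 + (37*f)/5 = -2 + 37*f/5)
sqrt(z(D(-6, 5)) + 20162) = sqrt((-2 + 37*(5*(1 - 6))/5) + 20162) = sqrt((-2 + 37*(5*(-5))/5) + 20162) = sqrt((-2 + (37/5)*(-25)) + 20162) = sqrt((-2 - 185) + 20162) = sqrt(-187 + 20162) = sqrt(19975) = 5*sqrt(799)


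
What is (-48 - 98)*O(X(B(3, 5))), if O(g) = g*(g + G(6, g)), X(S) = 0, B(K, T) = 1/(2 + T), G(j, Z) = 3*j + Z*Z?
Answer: 0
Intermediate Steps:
G(j, Z) = Z² + 3*j (G(j, Z) = 3*j + Z² = Z² + 3*j)
O(g) = g*(18 + g + g²) (O(g) = g*(g + (g² + 3*6)) = g*(g + (g² + 18)) = g*(g + (18 + g²)) = g*(18 + g + g²))
(-48 - 98)*O(X(B(3, 5))) = (-48 - 98)*(0*(18 + 0 + 0²)) = -0*(18 + 0 + 0) = -0*18 = -146*0 = 0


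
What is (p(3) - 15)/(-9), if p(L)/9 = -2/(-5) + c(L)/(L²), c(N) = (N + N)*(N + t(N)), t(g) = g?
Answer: -41/15 ≈ -2.7333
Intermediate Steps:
c(N) = 4*N² (c(N) = (N + N)*(N + N) = (2*N)*(2*N) = 4*N²)
p(L) = 198/5 (p(L) = 9*(-2/(-5) + (4*L²)/(L²)) = 9*(-2*(-⅕) + (4*L²)/L²) = 9*(⅖ + 4) = 9*(22/5) = 198/5)
(p(3) - 15)/(-9) = (198/5 - 15)/(-9) = -⅑*123/5 = -41/15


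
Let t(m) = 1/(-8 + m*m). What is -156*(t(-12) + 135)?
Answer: -716079/34 ≈ -21061.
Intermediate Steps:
t(m) = 1/(-8 + m²)
-156*(t(-12) + 135) = -156*(1/(-8 + (-12)²) + 135) = -156*(1/(-8 + 144) + 135) = -156*(1/136 + 135) = -156*18361/136 = -716079/34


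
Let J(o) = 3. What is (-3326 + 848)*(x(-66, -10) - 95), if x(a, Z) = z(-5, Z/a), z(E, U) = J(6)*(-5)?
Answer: 272580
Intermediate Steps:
z(E, U) = -15 (z(E, U) = 3*(-5) = -15)
x(a, Z) = -15
(-3326 + 848)*(x(-66, -10) - 95) = (-3326 + 848)*(-15 - 95) = -2478*(-110) = 272580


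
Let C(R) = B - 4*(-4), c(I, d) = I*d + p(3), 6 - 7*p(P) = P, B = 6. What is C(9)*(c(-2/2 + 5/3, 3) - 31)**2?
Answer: 880000/49 ≈ 17959.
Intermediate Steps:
p(P) = 6/7 - P/7
c(I, d) = 3/7 + I*d (c(I, d) = I*d + (6/7 - 1/7*3) = I*d + (6/7 - 3/7) = I*d + 3/7 = 3/7 + I*d)
C(R) = 22 (C(R) = 6 - 4*(-4) = 6 + 16 = 22)
C(9)*(c(-2/2 + 5/3, 3) - 31)**2 = 22*((3/7 + (-2/2 + 5/3)*3) - 31)**2 = 22*((3/7 + (-2*1/2 + 5*(1/3))*3) - 31)**2 = 22*((3/7 + (-1 + 5/3)*3) - 31)**2 = 22*((3/7 + (2/3)*3) - 31)**2 = 22*((3/7 + 2) - 31)**2 = 22*(17/7 - 31)**2 = 22*(-200/7)**2 = 22*(40000/49) = 880000/49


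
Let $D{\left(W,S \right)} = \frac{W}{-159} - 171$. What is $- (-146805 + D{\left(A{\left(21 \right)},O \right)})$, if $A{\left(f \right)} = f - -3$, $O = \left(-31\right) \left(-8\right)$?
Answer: $\frac{7789736}{53} \approx 1.4698 \cdot 10^{5}$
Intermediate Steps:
$O = 248$
$A{\left(f \right)} = 3 + f$ ($A{\left(f \right)} = f + 3 = 3 + f$)
$D{\left(W,S \right)} = -171 - \frac{W}{159}$ ($D{\left(W,S \right)} = - \frac{W}{159} - 171 = -171 - \frac{W}{159}$)
$- (-146805 + D{\left(A{\left(21 \right)},O \right)}) = - (-146805 - \left(171 + \frac{3 + 21}{159}\right)) = - (-146805 - \frac{9071}{53}) = \left(-1\right) \left(- \frac{7789736}{53}\right) = \frac{7789736}{53}$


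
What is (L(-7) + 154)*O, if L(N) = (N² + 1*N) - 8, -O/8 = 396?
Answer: -595584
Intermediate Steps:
O = -3168 (O = -8*396 = -3168)
L(N) = -8 + N + N² (L(N) = (N² + N) - 8 = (N + N²) - 8 = -8 + N + N²)
(L(-7) + 154)*O = ((-8 - 7 + (-7)²) + 154)*(-3168) = ((-8 - 7 + 49) + 154)*(-3168) = (34 + 154)*(-3168) = 188*(-3168) = -595584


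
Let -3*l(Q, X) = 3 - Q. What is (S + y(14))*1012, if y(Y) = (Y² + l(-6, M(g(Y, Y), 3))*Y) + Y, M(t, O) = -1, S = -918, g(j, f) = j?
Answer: -759000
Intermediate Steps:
l(Q, X) = -1 + Q/3 (l(Q, X) = -(3 - Q)/3 = -1 + Q/3)
y(Y) = Y² - 2*Y (y(Y) = (Y² + (-1 + (⅓)*(-6))*Y) + Y = (Y² + (-1 - 2)*Y) + Y = (Y² - 3*Y) + Y = Y² - 2*Y)
(S + y(14))*1012 = (-918 + 14*(-2 + 14))*1012 = (-918 + 14*12)*1012 = (-918 + 168)*1012 = -750*1012 = -759000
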